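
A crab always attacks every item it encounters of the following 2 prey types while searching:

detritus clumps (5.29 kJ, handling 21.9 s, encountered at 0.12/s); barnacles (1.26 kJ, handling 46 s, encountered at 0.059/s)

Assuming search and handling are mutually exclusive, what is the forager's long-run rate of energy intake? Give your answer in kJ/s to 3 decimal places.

0.112 kJ/s

Energy encountered per unit search time: 0.12×5.29 + 0.059×1.26 = 0.7091 kJ/s.
Handling time per unit search time: 0.12×21.9 + 0.059×46 = 5.342.
Rate = 0.7091/(1 + 5.342) = 0.1118 kJ/s.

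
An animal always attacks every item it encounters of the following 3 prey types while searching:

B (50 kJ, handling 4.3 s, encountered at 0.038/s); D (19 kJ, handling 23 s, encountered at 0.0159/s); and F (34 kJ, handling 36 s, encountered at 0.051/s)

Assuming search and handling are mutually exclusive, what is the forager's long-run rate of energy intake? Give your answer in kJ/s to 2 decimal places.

1.17 kJ/s

R = (0.038×50 + 0.0159×19 + 0.051×34) / (1 + 0.038×4.3 + 0.0159×23 + 0.051×36) = 3.936/3.365 = 1.17 kJ/s.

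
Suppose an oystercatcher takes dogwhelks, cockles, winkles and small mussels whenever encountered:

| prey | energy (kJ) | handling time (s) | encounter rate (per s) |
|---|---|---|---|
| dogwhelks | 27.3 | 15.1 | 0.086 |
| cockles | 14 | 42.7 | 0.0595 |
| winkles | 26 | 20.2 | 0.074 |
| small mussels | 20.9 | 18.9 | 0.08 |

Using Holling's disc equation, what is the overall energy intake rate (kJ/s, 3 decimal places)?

0.864 kJ/s

R = (0.086×27.3 + 0.0595×14 + 0.074×26 + 0.08×20.9) / (1 + 0.086×15.1 + 0.0595×42.7 + 0.074×20.2 + 0.08×18.9) = 6.777/7.846 = 0.8637 kJ/s.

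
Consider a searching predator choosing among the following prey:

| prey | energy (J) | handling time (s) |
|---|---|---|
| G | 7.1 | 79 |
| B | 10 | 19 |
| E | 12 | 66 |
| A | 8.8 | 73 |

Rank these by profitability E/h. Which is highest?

In descending order of E/h:
B: 10/19 = 0.526 J/s
E: 12/66 = 0.182 J/s
A: 8.8/73 = 0.121 J/s
G: 7.1/79 = 0.0899 J/s

B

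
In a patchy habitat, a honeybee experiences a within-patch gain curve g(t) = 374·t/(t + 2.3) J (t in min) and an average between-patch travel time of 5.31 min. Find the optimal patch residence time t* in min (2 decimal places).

3.49 min

By the marginal value theorem, leave when the instantaneous gain rate g'(t) equals the habitat-wide average g(t)/(T + t).
g'(t) = 374·2.3/(t + 2.3)². Setting 374·2.3/(t+2.3)² = 374t/[(t+2.3)(5.31+t)] gives 2.3(5.31+t) = t(t+2.3), so t² = 2.3×5.31 = 12.21.
t* = √12.21 = 3.495 min.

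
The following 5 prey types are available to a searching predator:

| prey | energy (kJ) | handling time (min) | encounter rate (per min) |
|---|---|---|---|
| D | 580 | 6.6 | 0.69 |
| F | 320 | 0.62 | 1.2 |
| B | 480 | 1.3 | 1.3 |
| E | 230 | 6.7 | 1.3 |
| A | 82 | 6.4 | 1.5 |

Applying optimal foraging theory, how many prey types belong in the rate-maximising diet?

2

E/h in descending order: F 516, B 369, D 87.9, E 34.3, A 12.8 kJ/min. The optimal diet is the largest prefix of this list for which every included type satisfies E_i/h_i > R on the types above it.
Rate on top 1: 220.2. B: 369 > 220.2 → include.
Rate on top 2: 293.5. D: 87.9 < 293.5 → exclude; stop.
Optimal diet: F, B — 2 of 5 types.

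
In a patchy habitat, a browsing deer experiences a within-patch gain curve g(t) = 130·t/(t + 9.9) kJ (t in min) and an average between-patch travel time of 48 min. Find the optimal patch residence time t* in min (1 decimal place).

By the marginal value theorem, leave when the instantaneous gain rate g'(t) equals the habitat-wide average g(t)/(T + t).
g'(t) = 130·9.9/(t + 9.9)². Setting 130·9.9/(t+9.9)² = 130t/[(t+9.9)(48+t)] gives 9.9(48+t) = t(t+9.9), so t² = 9.9×48 = 475.2.
t* = √475.2 = 21.8 min.

21.8 min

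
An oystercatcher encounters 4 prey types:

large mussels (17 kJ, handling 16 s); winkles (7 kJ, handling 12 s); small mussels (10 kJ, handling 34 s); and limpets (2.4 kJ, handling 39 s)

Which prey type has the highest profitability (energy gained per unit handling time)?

large mussels

In descending order of E/h:
large mussels: 17/16 = 1.06 kJ/s
winkles: 7/12 = 0.583 kJ/s
small mussels: 10/34 = 0.294 kJ/s
limpets: 2.4/39 = 0.0615 kJ/s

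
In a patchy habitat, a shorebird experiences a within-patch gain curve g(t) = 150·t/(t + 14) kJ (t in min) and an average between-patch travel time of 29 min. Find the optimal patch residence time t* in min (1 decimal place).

Maximise g(t)/(T+t): set derivative to zero → g'(t)(T+t) = g(t).
g'(t) = 150·14/(t + 14)². Setting 150·14/(t+14)² = 150t/[(t+14)(29+t)] gives 14(29+t) = t(t+14), so t² = 14×29 = 406.
t* = √406 = 20.15 min.

20.1 min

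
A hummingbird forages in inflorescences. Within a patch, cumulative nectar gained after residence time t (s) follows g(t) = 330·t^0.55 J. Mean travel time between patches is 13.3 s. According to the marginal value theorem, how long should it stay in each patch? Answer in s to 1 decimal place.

By the marginal value theorem, leave when the instantaneous gain rate g'(t) equals the habitat-wide average g(t)/(T + t).
g'(t) = 0.55·330·t^-0.45. Setting 0.55·330·t^-0.45 = 330·t^0.55/(13.3+t) gives 0.55(13.3+t) = t, so 0.45·t = 0.55×13.3.
t* = 0.55×13.3/0.45 = 16.26 s.

16.3 s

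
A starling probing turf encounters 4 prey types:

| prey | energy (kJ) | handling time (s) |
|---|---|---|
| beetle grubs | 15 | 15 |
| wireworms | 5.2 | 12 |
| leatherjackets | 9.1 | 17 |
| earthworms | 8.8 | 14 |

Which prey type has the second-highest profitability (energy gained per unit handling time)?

earthworms

Profitability E/h (kJ/s): beetle grubs = 15/15 = 1, wireworms = 5.2/12 = 0.433, leatherjackets = 9.1/17 = 0.535, earthworms = 8.8/14 = 0.629.
Ranked: beetle grubs > earthworms > leatherjackets > wireworms.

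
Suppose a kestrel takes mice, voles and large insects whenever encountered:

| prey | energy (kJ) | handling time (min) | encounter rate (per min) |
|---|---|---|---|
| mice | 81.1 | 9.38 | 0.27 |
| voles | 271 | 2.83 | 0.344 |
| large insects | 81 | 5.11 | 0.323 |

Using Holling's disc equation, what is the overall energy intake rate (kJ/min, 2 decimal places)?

22.95 kJ/min

R = Σλ_iE_i / (1 + Σλ_ih_i)
Numerator: 0.27×81.1 + 0.344×271 + 0.323×81 = 141.3
Denominator: 1 + 0.27×9.38 + 0.344×2.83 + 0.323×5.11 = 6.157
R = 141.3/6.157 = 22.95 kJ/min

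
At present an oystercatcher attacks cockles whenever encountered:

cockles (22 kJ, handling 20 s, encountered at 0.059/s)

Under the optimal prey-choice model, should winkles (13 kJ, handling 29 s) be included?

On cockles alone, R = ΣλE/(1+Σλh) = 1.298/2.18 = 0.5954 kJ/s.
winkles: E/h = 13/29 = 0.4483 kJ/s.
0.4483 < 0.5954, so adding winkles would lower the average — exclude it.

No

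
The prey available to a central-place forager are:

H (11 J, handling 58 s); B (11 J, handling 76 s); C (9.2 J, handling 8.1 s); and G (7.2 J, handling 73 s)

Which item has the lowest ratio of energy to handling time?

In descending order of E/h:
C: 9.2/8.1 = 1.14 J/s
H: 11/58 = 0.19 J/s
B: 11/76 = 0.145 J/s
G: 7.2/73 = 0.0986 J/s

G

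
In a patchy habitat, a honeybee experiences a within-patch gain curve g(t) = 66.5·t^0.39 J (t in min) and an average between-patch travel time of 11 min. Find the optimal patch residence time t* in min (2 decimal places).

By the marginal value theorem, leave when the instantaneous gain rate g'(t) equals the habitat-wide average g(t)/(T + t).
g'(t) = 0.39·66.5·t^-0.61. Setting 0.39·66.5·t^-0.61 = 66.5·t^0.39/(11+t) gives 0.39(11+t) = t, so 0.61·t = 0.39×11.
t* = 0.39×11/0.61 = 7.033 min.

7.03 min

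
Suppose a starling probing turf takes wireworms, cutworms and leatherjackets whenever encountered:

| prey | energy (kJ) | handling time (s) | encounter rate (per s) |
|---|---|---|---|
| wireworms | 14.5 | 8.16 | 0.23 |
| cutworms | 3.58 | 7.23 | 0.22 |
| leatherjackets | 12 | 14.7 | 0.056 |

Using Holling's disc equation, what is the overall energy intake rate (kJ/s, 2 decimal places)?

Energy encountered per unit search time: 0.23×14.5 + 0.22×3.58 + 0.056×12 = 4.795 kJ/s.
Handling time per unit search time: 0.23×8.16 + 0.22×7.23 + 0.056×14.7 = 4.291.
Rate = 4.795/(1 + 4.291) = 0.9062 kJ/s.

0.91 kJ/s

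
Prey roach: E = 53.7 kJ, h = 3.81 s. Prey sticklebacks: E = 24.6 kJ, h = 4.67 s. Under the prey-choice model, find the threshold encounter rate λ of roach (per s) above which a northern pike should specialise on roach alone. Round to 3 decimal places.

Drop sticklebacks once their profitability E₂/h₂ falls below the rate achievable on roach alone: E₂/h₂ = λE₁/(1 + λh₁).
Solve for λ: λE₁h₂ = E₂(1 + λh₁) → λ(E₁h₂ − E₂h₁) = E₂ → λ = E₂/(E₁h₂ − E₂h₁).
λ = 24.6/(53.7×4.67 − 24.6×3.81) = 24.6/157.1 = 0.1566 per s.

0.157 per s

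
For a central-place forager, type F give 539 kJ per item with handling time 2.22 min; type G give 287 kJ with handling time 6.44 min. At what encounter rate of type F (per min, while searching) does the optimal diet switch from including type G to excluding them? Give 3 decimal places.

The zero-one rule: include type G iff E₂/h₂ > λE₁/(1+λh₁). Equality gives the switch point.
λE₁h₂ = E₂ + λE₂h₁ ⇒ λ = E₂/(E₁h₂ − E₂h₁) = 287/(3471 − 637.1) = 0.1013 per min.

0.101 per min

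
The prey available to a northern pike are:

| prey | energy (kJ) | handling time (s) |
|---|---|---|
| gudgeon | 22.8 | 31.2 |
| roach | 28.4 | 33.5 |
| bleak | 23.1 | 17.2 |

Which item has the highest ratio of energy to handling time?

In descending order of E/h:
bleak: 23.1/17.2 = 1.34 kJ/s
roach: 28.4/33.5 = 0.848 kJ/s
gudgeon: 22.8/31.2 = 0.731 kJ/s

bleak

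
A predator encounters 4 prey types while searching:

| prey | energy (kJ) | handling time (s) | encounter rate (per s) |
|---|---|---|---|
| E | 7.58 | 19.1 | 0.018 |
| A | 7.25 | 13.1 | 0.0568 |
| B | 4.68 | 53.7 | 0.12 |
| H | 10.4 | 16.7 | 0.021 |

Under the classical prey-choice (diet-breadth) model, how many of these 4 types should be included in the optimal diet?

3

Rank by E/h (kJ/s): H 0.623, A 0.553, E 0.397, B 0.0872. Include each in turn until the next type's E/h falls below the running intake rate.
Rate on top 1: 0.1617. A: 0.553 > 0.1617 → include.
Rate on top 2: 0.3008. E: 0.397 > 0.3008 → include.
Rate on top 3: 0.3144. B: 0.0872 < 0.3144 → exclude; stop.
Optimal diet: H, A, E — 3 of 4 types.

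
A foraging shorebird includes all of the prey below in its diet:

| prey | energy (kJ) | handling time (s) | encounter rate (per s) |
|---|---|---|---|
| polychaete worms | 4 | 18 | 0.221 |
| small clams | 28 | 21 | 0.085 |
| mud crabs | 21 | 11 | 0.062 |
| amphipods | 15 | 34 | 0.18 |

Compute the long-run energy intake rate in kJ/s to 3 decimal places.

R = (0.221×4 + 0.085×28 + 0.062×21 + 0.18×15) / (1 + 0.221×18 + 0.085×21 + 0.062×11 + 0.18×34) = 7.266/13.57 = 0.5356 kJ/s.

0.536 kJ/s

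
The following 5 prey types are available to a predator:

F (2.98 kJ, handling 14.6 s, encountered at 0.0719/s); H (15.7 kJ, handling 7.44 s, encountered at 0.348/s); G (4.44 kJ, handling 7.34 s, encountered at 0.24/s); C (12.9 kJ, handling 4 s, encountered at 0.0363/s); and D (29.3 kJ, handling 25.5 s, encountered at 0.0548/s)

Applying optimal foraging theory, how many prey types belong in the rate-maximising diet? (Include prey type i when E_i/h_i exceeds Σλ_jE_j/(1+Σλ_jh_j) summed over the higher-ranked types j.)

2

Profitabilities (E/h, kJ/s): C 3.23, H 2.11, D 1.15, G 0.605, F 0.204. Add prey in this order while the next type's profitability exceeds the intake rate on those already taken.
Rate on top 1: 0.4089. H: 2.11 > 0.4089 → include.
Rate on top 2: 1.588. D: 1.15 < 1.588 → exclude; stop.
Optimal diet: C, H — 2 of 5 types.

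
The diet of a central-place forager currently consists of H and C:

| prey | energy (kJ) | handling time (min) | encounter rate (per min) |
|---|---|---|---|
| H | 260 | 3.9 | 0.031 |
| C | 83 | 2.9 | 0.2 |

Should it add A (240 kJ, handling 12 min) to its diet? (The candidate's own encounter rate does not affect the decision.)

Yes

On H and C alone, R = ΣλE/(1+Σλh) = 24.66/1.701 = 14.5 kJ/min.
A: E/h = 240/12 = 20 kJ/min.
20 > 14.5, so adding A raises the average — include it.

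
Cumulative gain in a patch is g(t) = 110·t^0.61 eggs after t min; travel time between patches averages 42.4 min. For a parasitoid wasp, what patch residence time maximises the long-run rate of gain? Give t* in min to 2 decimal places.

66.32 min

Maximise g(t)/(T+t): set derivative to zero → g'(t)(T+t) = g(t).
g'(t) = 0.61·110·t^-0.39. Setting 0.61·110·t^-0.39 = 110·t^0.61/(42.4+t) gives 0.61(42.4+t) = t, so 0.39·t = 0.61×42.4.
t* = 0.61×42.4/0.39 = 66.32 min.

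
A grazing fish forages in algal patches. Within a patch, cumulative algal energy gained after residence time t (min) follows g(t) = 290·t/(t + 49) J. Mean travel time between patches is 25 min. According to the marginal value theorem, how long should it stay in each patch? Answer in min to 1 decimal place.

35.0 min

By the marginal value theorem, leave when the instantaneous gain rate g'(t) equals the habitat-wide average g(t)/(T + t).
g'(t) = 290·49/(t + 49)². Setting 290·49/(t+49)² = 290t/[(t+49)(25+t)] gives 49(25+t) = t(t+49), so t² = 49×25 = 1225.
t* = √1225 = 35 min.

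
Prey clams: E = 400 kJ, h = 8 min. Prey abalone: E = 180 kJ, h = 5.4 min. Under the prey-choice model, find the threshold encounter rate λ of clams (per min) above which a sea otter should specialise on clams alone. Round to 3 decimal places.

Drop abalone once their profitability E₂/h₂ falls below the rate achievable on clams alone: E₂/h₂ = λE₁/(1 + λh₁).
Solve for λ: λE₁h₂ = E₂(1 + λh₁) → λ(E₁h₂ − E₂h₁) = E₂ → λ = E₂/(E₁h₂ − E₂h₁).
λ = 180/(400×5.4 − 180×8) = 180/720 = 0.25 per min.

0.250 per min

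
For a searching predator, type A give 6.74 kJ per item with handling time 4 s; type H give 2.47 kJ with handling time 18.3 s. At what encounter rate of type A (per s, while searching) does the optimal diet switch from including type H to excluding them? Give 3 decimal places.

0.022 per s

At the threshold, the rate on type A alone equals the profitability of type H: λ·6.74/(1 + λ·4) = 2.47/18.3 = 0.135.
Rearranging, λ(6.74 − 0.135×4) = 0.135, so λ = 0.135/6.2 = 0.02177 per s.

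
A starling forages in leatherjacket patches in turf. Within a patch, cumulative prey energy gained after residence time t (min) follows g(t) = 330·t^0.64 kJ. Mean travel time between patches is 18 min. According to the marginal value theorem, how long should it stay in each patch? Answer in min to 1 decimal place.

32.0 min

Maximise g(t)/(T+t): set derivative to zero → g'(t)(T+t) = g(t).
g'(t) = 0.64·330·t^-0.36. Setting 0.64·330·t^-0.36 = 330·t^0.64/(18+t) gives 0.64(18+t) = t, so 0.36·t = 0.64×18.
t* = 0.64×18/0.36 = 32 min.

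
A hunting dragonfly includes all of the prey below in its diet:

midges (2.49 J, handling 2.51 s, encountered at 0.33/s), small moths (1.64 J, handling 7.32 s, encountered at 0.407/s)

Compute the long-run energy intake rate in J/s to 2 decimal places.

0.31 J/s

Energy encountered per unit search time: 0.33×2.49 + 0.407×1.64 = 1.489 J/s.
Handling time per unit search time: 0.33×2.51 + 0.407×7.32 = 3.808.
Rate = 1.489/(1 + 3.808) = 0.3098 J/s.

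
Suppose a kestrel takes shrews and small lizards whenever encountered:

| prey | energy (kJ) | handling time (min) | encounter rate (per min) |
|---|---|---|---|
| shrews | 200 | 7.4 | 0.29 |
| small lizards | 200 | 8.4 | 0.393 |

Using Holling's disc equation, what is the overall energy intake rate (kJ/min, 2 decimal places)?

R = Σλ_iE_i / (1 + Σλ_ih_i)
Numerator: 0.29×200 + 0.393×200 = 136.6
Denominator: 1 + 0.29×7.4 + 0.393×8.4 = 6.447
R = 136.6/6.447 = 21.19 kJ/min

21.19 kJ/min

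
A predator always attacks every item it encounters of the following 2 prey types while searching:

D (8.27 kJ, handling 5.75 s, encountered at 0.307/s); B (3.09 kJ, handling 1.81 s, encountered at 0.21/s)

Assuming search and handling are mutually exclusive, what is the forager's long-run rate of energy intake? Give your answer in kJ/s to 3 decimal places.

1.013 kJ/s

R = Σλ_iE_i / (1 + Σλ_ih_i)
Numerator: 0.307×8.27 + 0.21×3.09 = 3.188
Denominator: 1 + 0.307×5.75 + 0.21×1.81 = 3.145
R = 3.188/3.145 = 1.013 kJ/s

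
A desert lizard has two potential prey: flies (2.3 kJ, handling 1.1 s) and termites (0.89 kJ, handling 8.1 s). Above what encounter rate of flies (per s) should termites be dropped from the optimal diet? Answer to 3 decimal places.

0.050 per s

The zero-one rule: include termites iff E₂/h₂ > λE₁/(1+λh₁). Equality gives the switch point.
λE₁h₂ = E₂ + λE₂h₁ ⇒ λ = E₂/(E₁h₂ − E₂h₁) = 0.89/(18.63 − 0.979) = 0.05042 per s.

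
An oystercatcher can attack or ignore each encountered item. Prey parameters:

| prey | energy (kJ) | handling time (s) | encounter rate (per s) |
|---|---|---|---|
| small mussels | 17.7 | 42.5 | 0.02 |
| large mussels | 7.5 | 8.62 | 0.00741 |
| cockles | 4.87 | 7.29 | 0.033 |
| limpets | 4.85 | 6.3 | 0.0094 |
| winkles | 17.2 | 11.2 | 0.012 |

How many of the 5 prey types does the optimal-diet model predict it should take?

5

Profitabilities (E/h, kJ/s): winkles 1.54, large mussels 0.87, limpets 0.77, cockles 0.668, small mussels 0.416. Add prey in this order while the next type's profitability exceeds the intake rate on those already taken.
Rate on top 1: 0.1819. large mussels: 0.87 > 0.1819 → include.
Rate on top 2: 0.2186. limpets: 0.77 > 0.2186 → include.
Rate on top 3: 0.2446. cockles: 0.668 > 0.2446 → include.
Rate on top 4: 0.3126. small mussels: 0.416 > 0.3126 → include.
Optimal diet: winkles, large mussels, limpets, cockles, small mussels — 5 of 5 types.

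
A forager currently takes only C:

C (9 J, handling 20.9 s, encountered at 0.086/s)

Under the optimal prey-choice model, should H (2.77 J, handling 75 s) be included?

Intake rate on the current diet: R = (0.086×9) / (1 + 0.086×20.9) = 0.774/2.797 = 0.2767 J/s.
H: E/h = 2.77/75 = 0.03693 J/s.
Since 0.03693 < R, time spent handling H is better spent searching.

No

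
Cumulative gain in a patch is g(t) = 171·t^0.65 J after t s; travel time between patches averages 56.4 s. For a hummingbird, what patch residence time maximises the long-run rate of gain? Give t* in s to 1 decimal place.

Optimal t* satisfies g'(t*) = g(t*)/(T + t*).
g'(t) = 0.65·171·t^-0.35. Setting 0.65·171·t^-0.35 = 171·t^0.65/(56.4+t) gives 0.65(56.4+t) = t, so 0.35·t = 0.65×56.4.
t* = 0.65×56.4/0.35 = 104.7 s.

104.7 s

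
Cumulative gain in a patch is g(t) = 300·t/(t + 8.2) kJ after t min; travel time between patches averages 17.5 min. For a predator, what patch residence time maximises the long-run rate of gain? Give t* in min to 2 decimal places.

By the marginal value theorem, leave when the instantaneous gain rate g'(t) equals the habitat-wide average g(t)/(T + t).
g'(t) = 300·8.2/(t + 8.2)². Setting 300·8.2/(t+8.2)² = 300t/[(t+8.2)(17.5+t)] gives 8.2(17.5+t) = t(t+8.2), so t² = 8.2×17.5 = 143.5.
t* = √143.5 = 11.98 min.

11.98 min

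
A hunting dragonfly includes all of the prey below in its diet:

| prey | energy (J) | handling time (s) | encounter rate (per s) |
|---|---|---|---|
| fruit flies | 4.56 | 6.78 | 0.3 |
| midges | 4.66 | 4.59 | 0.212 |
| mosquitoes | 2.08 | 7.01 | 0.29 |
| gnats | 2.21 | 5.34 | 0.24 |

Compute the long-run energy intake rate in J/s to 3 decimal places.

R = Σλ_iE_i / (1 + Σλ_ih_i)
Numerator: 0.3×4.56 + 0.212×4.66 + 0.29×2.08 + 0.24×2.21 = 3.49
Denominator: 1 + 0.3×6.78 + 0.212×4.59 + 0.29×7.01 + 0.24×5.34 = 7.322
R = 3.49/7.322 = 0.4766 J/s

0.477 J/s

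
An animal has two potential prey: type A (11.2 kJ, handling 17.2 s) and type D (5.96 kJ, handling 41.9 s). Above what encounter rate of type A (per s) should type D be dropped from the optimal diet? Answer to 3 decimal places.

0.016 per s

The zero-one rule: include type D iff E₂/h₂ > λE₁/(1+λh₁). Equality gives the switch point.
λE₁h₂ = E₂ + λE₂h₁ ⇒ λ = E₂/(E₁h₂ − E₂h₁) = 5.96/(469.3 − 102.5) = 0.01625 per s.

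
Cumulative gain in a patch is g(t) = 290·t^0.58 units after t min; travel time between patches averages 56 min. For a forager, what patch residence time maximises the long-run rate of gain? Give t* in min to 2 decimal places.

Maximise g(t)/(T+t): set derivative to zero → g'(t)(T+t) = g(t).
g'(t) = 0.58·290·t^-0.42. Setting 0.58·290·t^-0.42 = 290·t^0.58/(56+t) gives 0.58(56+t) = t, so 0.42·t = 0.58×56.
t* = 0.58×56/0.42 = 77.33 min.

77.33 min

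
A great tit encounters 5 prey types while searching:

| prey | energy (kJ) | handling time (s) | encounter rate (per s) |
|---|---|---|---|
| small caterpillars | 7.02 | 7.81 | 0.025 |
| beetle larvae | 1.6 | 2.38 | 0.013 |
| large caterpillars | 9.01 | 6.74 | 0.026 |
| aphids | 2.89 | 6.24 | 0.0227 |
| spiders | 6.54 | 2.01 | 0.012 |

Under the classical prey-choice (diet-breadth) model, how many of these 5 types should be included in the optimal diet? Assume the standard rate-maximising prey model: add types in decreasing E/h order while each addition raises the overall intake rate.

5

E/h in descending order: spiders 3.25, large caterpillars 1.34, small caterpillars 0.899, beetle larvae 0.672, aphids 0.463 kJ/s. The optimal diet is the largest prefix of this list for which every included type satisfies E_i/h_i > R on the types above it.
Rate on top 1: 0.07663. large caterpillars: 1.34 > 0.07663 → include.
Rate on top 2: 0.2608. small caterpillars: 0.899 > 0.2608 → include.
Rate on top 3: 0.3501. beetle larvae: 0.672 > 0.3501 → include.
Rate on top 4: 0.3571. aphids: 0.463 > 0.3571 → include.
Optimal diet: spiders, large caterpillars, small caterpillars, beetle larvae, aphids — 5 of 5 types.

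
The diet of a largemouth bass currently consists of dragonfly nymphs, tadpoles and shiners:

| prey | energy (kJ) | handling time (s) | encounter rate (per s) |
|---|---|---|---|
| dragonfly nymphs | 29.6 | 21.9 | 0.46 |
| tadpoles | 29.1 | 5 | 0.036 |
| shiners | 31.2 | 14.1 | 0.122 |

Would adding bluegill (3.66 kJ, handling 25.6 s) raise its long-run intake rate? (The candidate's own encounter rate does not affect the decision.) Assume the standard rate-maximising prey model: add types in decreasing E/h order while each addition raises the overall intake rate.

No

On dragonfly nymphs, tadpoles and shiners alone, R = ΣλE/(1+Σλh) = 18.47/12.97 = 1.424 kJ/s.
bluegill: E/h = 3.66/25.6 = 0.143 kJ/s.
Since 0.143 < R, time spent handling bluegill is better spent searching.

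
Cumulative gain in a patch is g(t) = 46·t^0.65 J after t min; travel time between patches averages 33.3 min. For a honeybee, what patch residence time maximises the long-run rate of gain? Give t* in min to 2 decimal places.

61.84 min

Optimal t* satisfies g'(t*) = g(t*)/(T + t*).
g'(t) = 0.65·46·t^-0.35. Setting 0.65·46·t^-0.35 = 46·t^0.65/(33.3+t) gives 0.65(33.3+t) = t, so 0.35·t = 0.65×33.3.
t* = 0.65×33.3/0.35 = 61.84 min.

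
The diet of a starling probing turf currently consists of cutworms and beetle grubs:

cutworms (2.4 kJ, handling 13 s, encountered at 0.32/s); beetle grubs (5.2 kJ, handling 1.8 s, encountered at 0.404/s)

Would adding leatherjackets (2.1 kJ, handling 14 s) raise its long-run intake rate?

No

Intake rate on the current diet: R = (0.32×2.4 + 0.404×5.2) / (1 + 0.32×13 + 0.404×1.8) = 2.869/5.887 = 0.4873 kJ/s.
leatherjackets: E/h = 2.1/14 = 0.15 kJ/s.
Since 0.15 < R, time spent handling leatherjackets is better spent searching.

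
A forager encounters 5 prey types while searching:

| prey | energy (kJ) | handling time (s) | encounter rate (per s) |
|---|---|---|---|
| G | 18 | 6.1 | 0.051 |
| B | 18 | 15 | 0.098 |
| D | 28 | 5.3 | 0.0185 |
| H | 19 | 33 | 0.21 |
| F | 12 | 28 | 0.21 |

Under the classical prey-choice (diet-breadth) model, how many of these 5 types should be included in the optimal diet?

3

Rank by E/h (kJ/s): D 5.28, G 2.95, B 1.2, H 0.576, F 0.429. Include each in turn until the next type's E/h falls below the running intake rate.
Rate on top 1: 0.4717. G: 2.95 > 0.4717 → include.
Rate on top 2: 1.019. B: 1.2 > 1.019 → include.
Rate on top 3: 1.111. H: 0.576 < 1.111 → exclude; stop.
Optimal diet: D, G, B — 3 of 5 types.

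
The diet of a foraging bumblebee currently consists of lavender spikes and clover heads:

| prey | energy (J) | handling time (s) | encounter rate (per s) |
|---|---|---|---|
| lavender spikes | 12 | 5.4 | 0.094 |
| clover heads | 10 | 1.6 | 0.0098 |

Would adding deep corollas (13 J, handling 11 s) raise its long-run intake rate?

Yes

Intake rate on the current diet: R = (0.094×12 + 0.0098×10) / (1 + 0.094×5.4 + 0.0098×1.6) = 1.226/1.523 = 0.8048 J/s.
Profitability of deep corollas: 13/11 = 1.182 J/s.
Since 1.182 > R, including deep corollas increases the long-run rate.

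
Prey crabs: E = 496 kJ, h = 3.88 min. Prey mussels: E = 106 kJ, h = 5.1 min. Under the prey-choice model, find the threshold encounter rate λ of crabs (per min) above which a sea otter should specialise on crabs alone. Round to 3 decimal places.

At the threshold, the rate on crabs alone equals the profitability of mussels: λ·496/(1 + λ·3.88) = 106/5.1 = 20.78.
Rearranging, λ(496 − 20.78×3.88) = 20.78, so λ = 20.78/415.4 = 0.05004 per min.

0.050 per min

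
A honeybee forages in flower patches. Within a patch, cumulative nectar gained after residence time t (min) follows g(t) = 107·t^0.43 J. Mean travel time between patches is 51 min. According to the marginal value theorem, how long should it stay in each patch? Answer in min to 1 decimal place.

Optimal t* satisfies g'(t*) = g(t*)/(T + t*).
g'(t) = 0.43·107·t^-0.57. Setting 0.43·107·t^-0.57 = 107·t^0.43/(51+t) gives 0.43(51+t) = t, so 0.57·t = 0.43×51.
t* = 0.43×51/0.57 = 38.47 min.

38.5 min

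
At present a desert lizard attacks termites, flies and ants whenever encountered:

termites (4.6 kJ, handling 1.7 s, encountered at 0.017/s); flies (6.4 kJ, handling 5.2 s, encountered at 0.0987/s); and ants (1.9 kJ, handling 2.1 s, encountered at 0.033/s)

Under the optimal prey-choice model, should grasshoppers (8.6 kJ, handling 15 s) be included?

Intake rate on the current diet: R = (0.017×4.6 + 0.0987×6.4 + 0.033×1.9) / (1 + 0.017×1.7 + 0.0987×5.2 + 0.033×2.1) = 0.7726/1.611 = 0.4794 kJ/s.
grasshoppers: E/h = 8.6/15 = 0.5733 kJ/s.
Since 0.5733 > R, including grasshoppers increases the long-run rate.

Yes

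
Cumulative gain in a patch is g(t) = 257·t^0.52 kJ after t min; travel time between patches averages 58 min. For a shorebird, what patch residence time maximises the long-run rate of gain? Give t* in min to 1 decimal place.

62.8 min

By the marginal value theorem, leave when the instantaneous gain rate g'(t) equals the habitat-wide average g(t)/(T + t).
g'(t) = 0.52·257·t^-0.48. Setting 0.52·257·t^-0.48 = 257·t^0.52/(58+t) gives 0.52(58+t) = t, so 0.48·t = 0.52×58.
t* = 0.52×58/0.48 = 62.83 min.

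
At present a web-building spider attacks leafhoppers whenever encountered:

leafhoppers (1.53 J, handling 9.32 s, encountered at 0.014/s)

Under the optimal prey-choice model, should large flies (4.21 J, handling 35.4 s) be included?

Intake rate on the current diet: R = (0.014×1.53) / (1 + 0.014×9.32) = 0.02142/1.13 = 0.01895 J/s.
large flies: E/h = 4.21/35.4 = 0.1189 J/s.
0.1189 > 0.01895, so adding large flies raises the average — include it.

Yes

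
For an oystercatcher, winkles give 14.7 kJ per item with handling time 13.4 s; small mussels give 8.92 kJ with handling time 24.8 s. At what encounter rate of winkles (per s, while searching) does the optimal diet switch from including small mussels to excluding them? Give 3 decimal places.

0.036 per s

Drop small mussels once their profitability E₂/h₂ falls below the rate achievable on winkles alone: E₂/h₂ = λE₁/(1 + λh₁).
Solve for λ: λE₁h₂ = E₂(1 + λh₁) → λ(E₁h₂ − E₂h₁) = E₂ → λ = E₂/(E₁h₂ − E₂h₁).
λ = 8.92/(14.7×24.8 − 8.92×13.4) = 8.92/245 = 0.0364 per s.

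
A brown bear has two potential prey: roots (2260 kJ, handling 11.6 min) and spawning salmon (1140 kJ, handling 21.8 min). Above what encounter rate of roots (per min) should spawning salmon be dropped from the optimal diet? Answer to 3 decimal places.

0.032 per min

Drop spawning salmon once their profitability E₂/h₂ falls below the rate achievable on roots alone: E₂/h₂ = λE₁/(1 + λh₁).
Solve for λ: λE₁h₂ = E₂(1 + λh₁) → λ(E₁h₂ − E₂h₁) = E₂ → λ = E₂/(E₁h₂ − E₂h₁).
λ = 1140/(2260×21.8 − 1140×11.6) = 1140/3.604e+04 = 0.03163 per min.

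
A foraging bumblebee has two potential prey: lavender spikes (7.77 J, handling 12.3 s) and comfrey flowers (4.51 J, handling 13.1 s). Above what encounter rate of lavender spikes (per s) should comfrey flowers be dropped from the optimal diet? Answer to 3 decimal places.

0.097 per s

The zero-one rule: include comfrey flowers iff E₂/h₂ > λE₁/(1+λh₁). Equality gives the switch point.
λE₁h₂ = E₂ + λE₂h₁ ⇒ λ = E₂/(E₁h₂ − E₂h₁) = 4.51/(101.8 − 55.47) = 0.09738 per s.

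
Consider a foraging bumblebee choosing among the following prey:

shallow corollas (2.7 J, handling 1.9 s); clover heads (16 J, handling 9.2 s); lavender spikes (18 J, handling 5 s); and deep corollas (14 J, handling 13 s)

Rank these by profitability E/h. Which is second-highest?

clover heads

Profitability E/h (J/s): shallow corollas = 2.7/1.9 = 1.42, clover heads = 16/9.2 = 1.74, lavender spikes = 18/5 = 3.6, deep corollas = 14/13 = 1.08.
Ranked: lavender spikes > clover heads > shallow corollas > deep corollas.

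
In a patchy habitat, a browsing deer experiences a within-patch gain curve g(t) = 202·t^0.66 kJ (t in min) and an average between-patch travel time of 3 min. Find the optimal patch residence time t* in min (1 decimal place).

5.8 min

By the marginal value theorem, leave when the instantaneous gain rate g'(t) equals the habitat-wide average g(t)/(T + t).
g'(t) = 0.66·202·t^-0.34. Setting 0.66·202·t^-0.34 = 202·t^0.66/(3+t) gives 0.66(3+t) = t, so 0.34·t = 0.66×3.
t* = 0.66×3/0.34 = 5.824 min.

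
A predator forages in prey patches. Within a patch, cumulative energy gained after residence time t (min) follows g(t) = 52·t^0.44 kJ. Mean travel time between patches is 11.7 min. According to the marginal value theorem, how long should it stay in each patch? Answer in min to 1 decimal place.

9.2 min

Optimal t* satisfies g'(t*) = g(t*)/(T + t*).
g'(t) = 0.44·52·t^-0.56. Setting 0.44·52·t^-0.56 = 52·t^0.44/(11.7+t) gives 0.44(11.7+t) = t, so 0.56·t = 0.44×11.7.
t* = 0.44×11.7/0.56 = 9.193 min.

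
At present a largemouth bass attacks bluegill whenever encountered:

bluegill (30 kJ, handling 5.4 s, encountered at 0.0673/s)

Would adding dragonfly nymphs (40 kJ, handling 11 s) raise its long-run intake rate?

On bluegill alone, R = ΣλE/(1+Σλh) = 2.019/1.363 = 1.481 kJ/s.
Profitability of dragonfly nymphs: 40/11 = 3.636 kJ/s.
Since 3.636 > R, including dragonfly nymphs increases the long-run rate.

Yes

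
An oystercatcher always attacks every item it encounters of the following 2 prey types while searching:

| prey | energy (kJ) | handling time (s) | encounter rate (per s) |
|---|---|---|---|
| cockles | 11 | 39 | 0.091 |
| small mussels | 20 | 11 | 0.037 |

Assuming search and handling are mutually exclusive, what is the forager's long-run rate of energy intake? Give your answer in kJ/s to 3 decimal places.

R = (0.091×11 + 0.037×20) / (1 + 0.091×39 + 0.037×11) = 1.741/4.956 = 0.3513 kJ/s.

0.351 kJ/s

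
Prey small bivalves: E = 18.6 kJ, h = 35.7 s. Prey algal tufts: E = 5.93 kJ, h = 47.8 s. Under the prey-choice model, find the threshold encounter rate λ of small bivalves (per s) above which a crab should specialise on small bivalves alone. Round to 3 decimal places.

0.009 per s

Drop algal tufts once their profitability E₂/h₂ falls below the rate achievable on small bivalves alone: E₂/h₂ = λE₁/(1 + λh₁).
Solve for λ: λE₁h₂ = E₂(1 + λh₁) → λ(E₁h₂ − E₂h₁) = E₂ → λ = E₂/(E₁h₂ − E₂h₁).
λ = 5.93/(18.6×47.8 − 5.93×35.7) = 5.93/677.4 = 0.008754 per s.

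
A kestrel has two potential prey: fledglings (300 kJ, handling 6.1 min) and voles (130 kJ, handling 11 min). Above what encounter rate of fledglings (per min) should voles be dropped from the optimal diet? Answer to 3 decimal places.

0.052 per min

Drop voles once their profitability E₂/h₂ falls below the rate achievable on fledglings alone: E₂/h₂ = λE₁/(1 + λh₁).
Solve for λ: λE₁h₂ = E₂(1 + λh₁) → λ(E₁h₂ − E₂h₁) = E₂ → λ = E₂/(E₁h₂ − E₂h₁).
λ = 130/(300×11 − 130×6.1) = 130/2507 = 0.05185 per min.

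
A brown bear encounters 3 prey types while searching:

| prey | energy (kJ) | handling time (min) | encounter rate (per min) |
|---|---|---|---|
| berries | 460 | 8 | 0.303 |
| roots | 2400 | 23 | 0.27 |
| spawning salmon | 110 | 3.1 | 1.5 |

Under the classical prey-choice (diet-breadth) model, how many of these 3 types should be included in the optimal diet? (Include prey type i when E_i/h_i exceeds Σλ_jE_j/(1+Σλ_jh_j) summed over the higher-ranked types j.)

1

E/h in descending order: roots 104, berries 57.5, spawning salmon 35.5 kJ/min. The optimal diet is the largest prefix of this list for which every included type satisfies E_i/h_i > R on the types above it.
Rate on top 1: 89.88. berries: 57.5 < 89.88 → exclude; stop.
Optimal diet: roots — 1 of 3 types.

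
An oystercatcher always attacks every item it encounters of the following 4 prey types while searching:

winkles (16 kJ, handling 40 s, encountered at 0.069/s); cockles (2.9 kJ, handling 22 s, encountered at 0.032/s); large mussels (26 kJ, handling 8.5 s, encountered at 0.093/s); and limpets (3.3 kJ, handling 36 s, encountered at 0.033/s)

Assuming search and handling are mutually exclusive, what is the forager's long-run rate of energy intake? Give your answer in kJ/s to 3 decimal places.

Energy encountered per unit search time: 0.069×16 + 0.032×2.9 + 0.093×26 + 0.033×3.3 = 3.724 kJ/s.
Handling time per unit search time: 0.069×40 + 0.032×22 + 0.093×8.5 + 0.033×36 = 5.443.
Rate = 3.724/(1 + 5.443) = 0.578 kJ/s.

0.578 kJ/s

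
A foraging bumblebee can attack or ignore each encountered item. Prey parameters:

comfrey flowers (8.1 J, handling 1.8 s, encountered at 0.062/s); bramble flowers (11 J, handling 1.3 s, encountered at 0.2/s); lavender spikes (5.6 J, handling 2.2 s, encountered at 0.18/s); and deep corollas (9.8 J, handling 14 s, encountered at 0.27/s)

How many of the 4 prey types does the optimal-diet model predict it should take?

Rank by E/h (J/s): bramble flowers 8.46, comfrey flowers 4.5, lavender spikes 2.55, deep corollas 0.7. Include each in turn until the next type's E/h falls below the running intake rate.
Rate on top 1: 1.746. comfrey flowers: 4.5 > 1.746 → include.
Rate on top 2: 1.97. lavender spikes: 2.55 > 1.97 → include.
Rate on top 3: 2.099. deep corollas: 0.7 < 2.099 → exclude; stop.
Optimal diet: bramble flowers, comfrey flowers, lavender spikes — 3 of 4 types.

3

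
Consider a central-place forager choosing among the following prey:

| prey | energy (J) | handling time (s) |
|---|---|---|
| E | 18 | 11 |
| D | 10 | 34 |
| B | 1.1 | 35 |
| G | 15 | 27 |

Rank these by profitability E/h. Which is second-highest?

Profitability E/h (J/s): E = 18/11 = 1.64, D = 10/34 = 0.294, B = 1.1/35 = 0.0314, G = 15/27 = 0.556.
Ranked: E > G > D > B.

G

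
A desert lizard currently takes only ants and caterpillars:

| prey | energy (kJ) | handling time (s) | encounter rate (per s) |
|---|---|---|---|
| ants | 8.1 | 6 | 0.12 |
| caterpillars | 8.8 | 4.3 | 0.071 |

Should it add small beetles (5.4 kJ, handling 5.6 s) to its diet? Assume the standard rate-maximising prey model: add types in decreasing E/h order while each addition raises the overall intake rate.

Current rate: (0.12×8.1 + 0.071×8.8)/(1 + 0.12×6 + 0.071×4.3) = 0.7884 kJ/s.
small beetles: E/h = 5.4/5.6 = 0.9643 kJ/s.
Since 0.9643 > R, including small beetles increases the long-run rate.

Yes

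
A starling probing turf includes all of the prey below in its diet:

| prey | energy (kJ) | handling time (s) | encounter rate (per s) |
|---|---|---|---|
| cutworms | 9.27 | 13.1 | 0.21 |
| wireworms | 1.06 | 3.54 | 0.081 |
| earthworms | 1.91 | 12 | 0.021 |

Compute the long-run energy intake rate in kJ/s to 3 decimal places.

0.483 kJ/s

R = Σλ_iE_i / (1 + Σλ_ih_i)
Numerator: 0.21×9.27 + 0.081×1.06 + 0.021×1.91 = 2.073
Denominator: 1 + 0.21×13.1 + 0.081×3.54 + 0.021×12 = 4.29
R = 2.073/4.29 = 0.4832 kJ/s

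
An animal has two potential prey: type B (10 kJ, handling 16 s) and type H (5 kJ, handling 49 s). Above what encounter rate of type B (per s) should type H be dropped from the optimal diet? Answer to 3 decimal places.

At the threshold, the rate on type B alone equals the profitability of type H: λ·10/(1 + λ·16) = 5/49 = 0.102.
Rearranging, λ(10 − 0.102×16) = 0.102, so λ = 0.102/8.367 = 0.0122 per s.

0.012 per s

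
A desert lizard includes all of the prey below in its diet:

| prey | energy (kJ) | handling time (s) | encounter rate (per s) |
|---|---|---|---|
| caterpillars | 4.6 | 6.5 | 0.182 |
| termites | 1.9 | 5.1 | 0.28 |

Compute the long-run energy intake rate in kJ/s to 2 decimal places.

0.38 kJ/s

R = Σλ_iE_i / (1 + Σλ_ih_i)
Numerator: 0.182×4.6 + 0.28×1.9 = 1.369
Denominator: 1 + 0.182×6.5 + 0.28×5.1 = 3.611
R = 1.369/3.611 = 0.3792 kJ/s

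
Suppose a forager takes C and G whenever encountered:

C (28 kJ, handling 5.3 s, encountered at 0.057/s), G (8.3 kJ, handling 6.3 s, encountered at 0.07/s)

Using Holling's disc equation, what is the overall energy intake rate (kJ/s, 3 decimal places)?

1.249 kJ/s

Energy encountered per unit search time: 0.057×28 + 0.07×8.3 = 2.177 kJ/s.
Handling time per unit search time: 0.057×5.3 + 0.07×6.3 = 0.7431.
Rate = 2.177/(1 + 0.7431) = 1.249 kJ/s.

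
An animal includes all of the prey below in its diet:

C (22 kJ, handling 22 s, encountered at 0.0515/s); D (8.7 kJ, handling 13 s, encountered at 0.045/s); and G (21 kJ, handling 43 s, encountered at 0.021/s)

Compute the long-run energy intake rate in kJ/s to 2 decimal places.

R = Σλ_iE_i / (1 + Σλ_ih_i)
Numerator: 0.0515×22 + 0.045×8.7 + 0.021×21 = 1.966
Denominator: 1 + 0.0515×22 + 0.045×13 + 0.021×43 = 3.621
R = 1.966/3.621 = 0.5428 kJ/s

0.54 kJ/s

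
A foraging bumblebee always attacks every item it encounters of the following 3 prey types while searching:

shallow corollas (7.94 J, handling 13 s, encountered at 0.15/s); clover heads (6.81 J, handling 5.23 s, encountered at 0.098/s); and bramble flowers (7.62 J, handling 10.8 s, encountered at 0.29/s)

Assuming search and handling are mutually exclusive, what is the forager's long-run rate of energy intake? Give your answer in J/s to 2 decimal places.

Energy encountered per unit search time: 0.15×7.94 + 0.098×6.81 + 0.29×7.62 = 4.068 J/s.
Handling time per unit search time: 0.15×13 + 0.098×5.23 + 0.29×10.8 = 5.595.
Rate = 4.068/(1 + 5.595) = 0.6169 J/s.

0.62 J/s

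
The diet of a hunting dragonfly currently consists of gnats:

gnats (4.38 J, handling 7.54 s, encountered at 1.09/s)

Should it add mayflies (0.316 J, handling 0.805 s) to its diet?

No

Intake rate on the current diet: R = (1.09×4.38) / (1 + 1.09×7.54) = 4.774/9.219 = 0.5179 J/s.
mayflies: E/h = 0.316/0.805 = 0.3925 J/s.
Since 0.3925 < R, time spent handling mayflies is better spent searching.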